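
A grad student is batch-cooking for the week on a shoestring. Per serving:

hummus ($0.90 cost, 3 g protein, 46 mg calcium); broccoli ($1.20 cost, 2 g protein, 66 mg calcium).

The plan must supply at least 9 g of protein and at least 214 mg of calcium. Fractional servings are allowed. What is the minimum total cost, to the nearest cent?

$3.99

A basic optimal solution has at most two foods positive. Try each food alone and each pair with both targets met exactly.
hummus only: max(9/3, 214/46) = 4.652 servings → $4.19.
broccoli only: max(9/2, 214/66) = 4.5 servings → $5.40.
hummus + broccoli with both tight: 1.566 servings and 2.151 servings → $3.99.
So the least-cost plan costs $3.99.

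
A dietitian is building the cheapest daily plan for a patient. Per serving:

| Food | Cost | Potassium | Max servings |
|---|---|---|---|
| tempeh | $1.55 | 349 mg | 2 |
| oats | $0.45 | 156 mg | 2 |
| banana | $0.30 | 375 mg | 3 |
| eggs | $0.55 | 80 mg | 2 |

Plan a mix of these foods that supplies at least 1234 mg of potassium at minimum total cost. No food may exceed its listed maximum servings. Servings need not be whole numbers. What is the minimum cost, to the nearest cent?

Cost per mg of potassium: banana $0.0008, oats $0.0029, tempeh $0.0044, eggs $0.0069.
Take 3 servings of banana: +1125.0 mg potassium for $0.90 (total $0.90, still need 109.0 mg).
Take 0.6987 servings of oats: +109.0 mg potassium for $0.31 (total $1.21, still need 0.0 mg).
Filling from the cheapest source first is optimal under one linear minimum: $1.21.

$1.21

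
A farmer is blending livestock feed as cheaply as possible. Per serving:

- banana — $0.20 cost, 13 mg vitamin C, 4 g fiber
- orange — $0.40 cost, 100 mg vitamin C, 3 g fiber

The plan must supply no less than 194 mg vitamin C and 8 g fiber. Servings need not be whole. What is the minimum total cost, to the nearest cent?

$0.87

For a min-cost LP with two ≥-constraints, a basic feasible solution has at most two positive variables.
banana only: max(194/13, 8/4) = 14.92 servings → $2.98.
orange only: max(194/100, 8/3) = 2.667 servings → $1.07.
banana + orange with both tight: 0.6039 servings and 1.861 servings → $0.87.
The minimum over all feasible corners is $0.87.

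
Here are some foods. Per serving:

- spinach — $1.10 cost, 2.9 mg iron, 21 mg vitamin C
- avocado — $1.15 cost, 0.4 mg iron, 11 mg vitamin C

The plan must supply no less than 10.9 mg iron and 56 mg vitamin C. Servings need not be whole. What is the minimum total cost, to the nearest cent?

$4.13

Check every corner: each single food scaled to meet both minima, and each pair solved so both constraints bind.
spinach only: max(10.9/2.9, 56/21) = 3.759 servings → $4.13.
avocado only: max(10.9/0.4, 56/11) = 27.25 servings → $31.34.
spinach + avocado: the both-tight solution has a negative serving — not a feasible corner.
Cheapest feasible corner: $4.13.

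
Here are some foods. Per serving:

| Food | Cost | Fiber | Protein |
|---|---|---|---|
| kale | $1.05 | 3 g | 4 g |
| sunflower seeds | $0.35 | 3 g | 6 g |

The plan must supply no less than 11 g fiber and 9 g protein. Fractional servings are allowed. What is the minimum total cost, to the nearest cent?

Two binding constraints pin down two serving amounts, so the optimal mix uses at most two foods. The candidates are each food alone (scaled to the tighter of fiber/protein) and each pair with both constraints tight.
kale only: max(11/3, 9/4) = 3.667 servings → $3.85.
sunflower seeds only: max(11/3, 9/6) = 3.667 servings → $1.28.
kale + sunflower seeds: the both-tight solution has a negative serving — not a feasible corner.
The minimum over all feasible corners is $1.28.

$1.28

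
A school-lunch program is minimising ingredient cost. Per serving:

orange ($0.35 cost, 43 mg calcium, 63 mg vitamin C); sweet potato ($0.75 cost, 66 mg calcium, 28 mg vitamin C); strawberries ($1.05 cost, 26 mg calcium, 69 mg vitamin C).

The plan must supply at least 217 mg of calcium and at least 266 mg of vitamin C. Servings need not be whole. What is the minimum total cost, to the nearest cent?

At the optimum either one food covers both requirements or two foods hit both targets exactly; no other combination can be cheaper.
orange only: max(217/43, 266/63) = 5.047 servings → $1.77.
sweet potato only: max(217/66, 266/28) = 9.5 servings → $7.12.
strawberries only: max(217/26, 266/69) = 8.346 servings → $8.76.
orange + sweet potato with both tight: 3.886 servings and 0.7559 servings → $1.93.
orange + strawberries: intersection lies outside the first quadrant.
sweet potato + strawberries with both tight: 2.106 servings and 3.001 servings → $4.73.
Cheapest feasible corner: $1.77.

$1.77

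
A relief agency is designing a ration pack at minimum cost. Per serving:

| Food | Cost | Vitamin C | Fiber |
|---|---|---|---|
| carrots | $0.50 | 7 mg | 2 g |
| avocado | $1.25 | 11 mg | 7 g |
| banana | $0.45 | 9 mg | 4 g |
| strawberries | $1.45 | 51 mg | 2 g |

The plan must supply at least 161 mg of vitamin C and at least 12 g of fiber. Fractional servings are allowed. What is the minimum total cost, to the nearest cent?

carrots only: max(161/7, 12/2) = 23 servings → $11.50.
avocado only: max(161/11, 12/7) = 14.64 servings → $18.30.
banana only: max(161/9, 12/4) = 17.89 servings → $8.05.
strawberries only: max(161/51, 12/2) = 6 servings → $8.70.
carrots + avocado: intersection lies outside the first quadrant.
carrots + banana: the both-tight solution has a negative serving — not a feasible corner.
carrots + strawberries with both tight: 3.295 servings and 2.705 servings → $5.57.
avocado + banana with both targets exact would need a negative amount; discard.
avocado + strawberries with both tight: 0.8657 servings and 2.97 servings → $5.39.
banana + strawberries with both tight: 1.559 servings and 2.882 servings → $4.88.
So the least-cost plan costs $4.88.

$4.88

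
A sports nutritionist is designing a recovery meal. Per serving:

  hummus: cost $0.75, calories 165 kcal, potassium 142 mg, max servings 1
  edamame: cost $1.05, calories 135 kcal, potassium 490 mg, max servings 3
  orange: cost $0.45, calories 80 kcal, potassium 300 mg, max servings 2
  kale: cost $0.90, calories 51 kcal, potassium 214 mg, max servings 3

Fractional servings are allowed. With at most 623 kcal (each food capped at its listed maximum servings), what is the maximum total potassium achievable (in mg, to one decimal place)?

2367.2 mg

Potassium per kcal: kale 4.196, orange 3.75, edamame 3.63, hummus 0.8606.
Take 3 servings of kale: uses 153 kcal, +642.0 mg potassium (running total 642.0 mg).
Take 2 servings of orange: uses 160 kcal, +600.0 mg potassium (running total 1242.0 mg).
Take 2.296 servings of edamame: uses 310 kcal, +1125.2 mg potassium (running total 2367.2 mg).
Greedy by best ratio exhausts the calories allowance optimally: 2367.2 mg.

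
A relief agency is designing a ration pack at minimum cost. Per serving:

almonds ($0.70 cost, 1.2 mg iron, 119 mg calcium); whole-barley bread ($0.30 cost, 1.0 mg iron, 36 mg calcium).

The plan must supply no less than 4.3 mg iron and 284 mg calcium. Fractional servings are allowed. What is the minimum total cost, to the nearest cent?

almonds only: max(4.3/1.2, 284/119) = 3.583 servings → $2.51.
whole-barley bread only: max(4.3/1.0, 284/36) = 7.889 servings → $2.37.
almonds + whole-barley bread with both tight: 1.704 servings and 2.255 servings → $1.87.
Cheapest feasible corner: $1.87.

$1.87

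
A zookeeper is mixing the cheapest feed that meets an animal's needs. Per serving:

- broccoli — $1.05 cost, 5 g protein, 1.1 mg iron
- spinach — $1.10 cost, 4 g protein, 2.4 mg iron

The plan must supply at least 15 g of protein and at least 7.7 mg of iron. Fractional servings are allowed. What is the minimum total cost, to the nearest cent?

$3.90

Minimising a linear cost over {protein ≥ 15, iron ≥ 7.7, servings ≥ 0} — the optimum is at a vertex, using one or two foods.
broccoli only: max(15/5, 7.7/1.1) = 7 servings → $7.35.
spinach only: max(15/4, 7.7/2.4) = 3.75 servings → $4.12.
broccoli + spinach with both tight: 0.6842 servings and 2.895 servings → $3.90.
The minimum over all feasible corners is $3.90.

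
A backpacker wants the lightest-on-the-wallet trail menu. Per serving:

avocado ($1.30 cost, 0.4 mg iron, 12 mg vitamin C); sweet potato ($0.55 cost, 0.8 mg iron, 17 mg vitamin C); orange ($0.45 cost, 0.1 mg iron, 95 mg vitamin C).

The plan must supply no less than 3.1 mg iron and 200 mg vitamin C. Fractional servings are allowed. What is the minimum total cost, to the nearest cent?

At the optimum either one food covers both requirements or two foods hit both targets exactly; no other combination can be cheaper.
avocado only: max(3.1/0.4, 200/12) = 16.67 servings → $21.67.
sweet potato only: max(3.1/0.8, 200/17) = 11.76 servings → $6.47.
orange only: max(3.1/0.1, 200/95) = 31 servings → $13.95.
avocado + sweet potato: the both-tight solution has a negative serving — not a feasible corner.
avocado + orange with both tight: 7.459 servings and 1.163 servings → $10.22.
sweet potato + orange with both tight: 3.694 servings and 1.444 servings → $2.68.
Cheapest feasible corner: $2.68.

$2.68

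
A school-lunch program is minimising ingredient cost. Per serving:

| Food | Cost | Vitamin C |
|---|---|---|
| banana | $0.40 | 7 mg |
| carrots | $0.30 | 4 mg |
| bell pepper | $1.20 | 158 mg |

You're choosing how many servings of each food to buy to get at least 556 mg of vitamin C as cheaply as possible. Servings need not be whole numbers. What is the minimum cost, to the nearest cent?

Cost per mg of vitamin C: bell pepper $0.0076, banana $0.0571, carrots $0.0750.
With no serving limits, use only bell pepper: 556 mg / 158 mg = 3.519 servings × $1.20 = $4.22.

$4.22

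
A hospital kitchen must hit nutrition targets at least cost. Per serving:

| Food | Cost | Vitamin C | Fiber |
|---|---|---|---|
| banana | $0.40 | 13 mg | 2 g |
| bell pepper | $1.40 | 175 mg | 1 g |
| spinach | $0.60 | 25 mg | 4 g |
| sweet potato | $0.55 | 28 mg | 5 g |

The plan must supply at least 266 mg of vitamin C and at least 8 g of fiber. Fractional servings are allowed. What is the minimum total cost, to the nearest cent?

A basic optimal solution has at most two foods positive. Try each food alone and each pair with both targets met exactly.
banana only: max(266/13, 8/2) = 20.46 servings → $8.18.
bell pepper only: max(266/175, 8/1) = 8 servings → $11.20.
spinach only: max(266/25, 8/4) = 10.64 servings → $6.38.
sweet potato only: max(266/28, 8/5) = 9.5 servings → $5.22.
banana + bell pepper with both tight: 3.365 servings and 1.27 servings → $3.12.
banana + spinach with both targets exact would need a negative amount; discard.
banana + sweet potato: intersection lies outside the first quadrant.
bell pepper + spinach with both tight: 1.28 servings and 1.68 servings → $2.80.
bell pepper + sweet potato with both tight: 1.306 servings and 1.339 servings → $2.56.
spinach + sweet potato: the both-tight solution has a negative serving — not a feasible corner.
So the least-cost plan costs $2.56.

$2.56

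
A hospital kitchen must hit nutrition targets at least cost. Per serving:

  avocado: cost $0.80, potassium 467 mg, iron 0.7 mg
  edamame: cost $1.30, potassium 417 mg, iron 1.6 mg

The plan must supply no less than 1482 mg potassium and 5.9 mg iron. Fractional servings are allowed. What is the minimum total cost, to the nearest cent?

Minimising a linear cost over {potassium ≥ 1482, iron ≥ 5.9, servings ≥ 0} — the optimum is at a vertex, using one or two foods.
avocado only: max(1482/467, 5.9/0.7) = 8.429 servings → $6.74.
edamame only: max(1482/417, 5.9/1.6) = 3.688 servings → $4.79.
avocado + edamame with both targets exact would need a negative amount; discard.
The minimum over all feasible corners is $4.79.

$4.79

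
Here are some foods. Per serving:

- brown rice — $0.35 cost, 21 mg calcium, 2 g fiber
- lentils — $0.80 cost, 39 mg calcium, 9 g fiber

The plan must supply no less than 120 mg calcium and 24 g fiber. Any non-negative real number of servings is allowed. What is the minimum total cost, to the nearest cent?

At the optimum either one food covers both requirements or two foods hit both targets exactly; no other combination can be cheaper.
brown rice only: max(120/21, 24/2) = 12 servings → $4.20.
lentils only: max(120/39, 24/9) = 3.077 servings → $2.46.
brown rice + lentils with both tight: 1.297 servings and 2.378 servings → $2.36.
The minimum over all feasible corners is $2.36.

$2.36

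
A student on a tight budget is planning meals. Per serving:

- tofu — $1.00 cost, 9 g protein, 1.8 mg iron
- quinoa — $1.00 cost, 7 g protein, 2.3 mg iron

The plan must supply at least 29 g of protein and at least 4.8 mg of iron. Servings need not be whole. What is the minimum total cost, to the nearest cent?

$3.22

Minimising a linear cost over {protein ≥ 29, iron ≥ 4.8, servings ≥ 0} — the optimum is at a vertex, using one or two foods.
tofu only: max(29/9, 4.8/1.8) = 3.222 servings → $3.22.
quinoa only: max(29/7, 4.8/2.3) = 4.143 servings → $4.14.
tofu + quinoa: the both-tight solution has a negative serving — not a feasible corner.
The minimum over all feasible corners is $3.22.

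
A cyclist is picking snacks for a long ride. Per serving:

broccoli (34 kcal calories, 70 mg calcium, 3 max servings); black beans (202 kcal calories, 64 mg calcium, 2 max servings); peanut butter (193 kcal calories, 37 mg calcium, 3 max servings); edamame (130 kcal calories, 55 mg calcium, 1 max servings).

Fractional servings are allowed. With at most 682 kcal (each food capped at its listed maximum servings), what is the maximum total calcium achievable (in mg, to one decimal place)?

401.8 mg

Calcium per kcal: broccoli 2.059, edamame 0.4231, black beans 0.3168, peanut butter 0.1917.
Take 3 servings of broccoli: uses 102 kcal, +210.0 mg calcium (running total 210.0 mg).
Take 1 serving of edamame: uses 130 kcal, +55.0 mg calcium (running total 265.0 mg).
Take 2 servings of black beans: uses 404 kcal, +128.0 mg calcium (running total 393.0 mg).
Take 0.2383 servings of peanut butter: uses 46 kcal, +8.8 mg calcium (running total 401.8 mg).
Filling greedily by calcium-per-kcal is optimal for one linear limit, giving 401.8 mg.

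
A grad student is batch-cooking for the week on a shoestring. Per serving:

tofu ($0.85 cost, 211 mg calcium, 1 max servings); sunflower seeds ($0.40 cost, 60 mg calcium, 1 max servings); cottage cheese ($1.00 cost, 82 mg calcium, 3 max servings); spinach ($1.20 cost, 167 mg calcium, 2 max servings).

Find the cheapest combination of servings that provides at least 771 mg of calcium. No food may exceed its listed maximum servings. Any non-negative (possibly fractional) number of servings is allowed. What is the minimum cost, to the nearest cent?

Cost per mg of calcium: tofu $0.0040, sunflower seeds $0.0067, spinach $0.0072, cottage cheese $0.0122.
Take 1 serving of tofu: +211.0 mg calcium for $0.85 (total $0.85, still need 560.0 mg).
Take 1 serving of sunflower seeds: +60.0 mg calcium for $0.40 (total $1.25, still need 500.0 mg).
Take 2 servings of spinach: +334.0 mg calcium for $2.40 (total $3.65, still need 166.0 mg).
Take 2.024 servings of cottage cheese: +166.0 mg calcium for $2.02 (total $5.67, still need 0.0 mg).
Greedy by cheapest-per-mg is optimal for a single linear constraint, so the minimum cost is $5.67.

$5.67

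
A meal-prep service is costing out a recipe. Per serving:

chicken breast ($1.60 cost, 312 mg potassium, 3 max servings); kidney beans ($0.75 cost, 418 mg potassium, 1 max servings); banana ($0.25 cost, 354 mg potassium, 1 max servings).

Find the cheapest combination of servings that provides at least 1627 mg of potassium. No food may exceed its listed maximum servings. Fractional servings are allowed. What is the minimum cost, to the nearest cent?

$5.38

Cost per mg of potassium: banana $0.0007, kidney beans $0.0018, chicken breast $0.0051.
Take 1 serving of banana: +354.0 mg potassium for $0.25 (total $0.25, still need 1273.0 mg).
Take 1 serving of kidney beans: +418.0 mg potassium for $0.75 (total $1.00, still need 855.0 mg).
Take 2.74 servings of chicken breast: +855.0 mg potassium for $4.38 (total $5.38, still need 0.0 mg).
Filling from the cheapest source first is optimal under one linear minimum: $5.38.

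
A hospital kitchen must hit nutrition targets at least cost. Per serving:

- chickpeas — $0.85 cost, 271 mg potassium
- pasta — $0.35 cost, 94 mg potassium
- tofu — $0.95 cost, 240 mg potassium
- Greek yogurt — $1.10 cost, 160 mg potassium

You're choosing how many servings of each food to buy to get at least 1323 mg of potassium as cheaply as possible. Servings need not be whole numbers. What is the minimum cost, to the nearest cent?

$4.15

Cost per mg of potassium: chickpeas $0.0031, pasta $0.0037, tofu $0.0040, Greek yogurt $0.0069.
With no serving limits, use only chickpeas: 1323 mg / 271 mg = 4.882 servings × $0.85 = $4.15.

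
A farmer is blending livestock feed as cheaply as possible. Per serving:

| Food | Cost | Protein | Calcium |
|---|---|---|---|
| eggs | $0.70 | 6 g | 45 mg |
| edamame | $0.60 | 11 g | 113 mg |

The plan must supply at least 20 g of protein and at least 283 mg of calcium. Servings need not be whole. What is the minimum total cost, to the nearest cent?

$1.50

At the optimum either one food covers both requirements or two foods hit both targets exactly; no other combination can be cheaper.
eggs only: max(20/6, 283/45) = 6.289 servings → $4.40.
edamame only: max(20/11, 283/113) = 2.504 servings → $1.50.
eggs + edamame with both targets exact would need a negative amount; discard.
The minimum over all feasible corners is $1.50.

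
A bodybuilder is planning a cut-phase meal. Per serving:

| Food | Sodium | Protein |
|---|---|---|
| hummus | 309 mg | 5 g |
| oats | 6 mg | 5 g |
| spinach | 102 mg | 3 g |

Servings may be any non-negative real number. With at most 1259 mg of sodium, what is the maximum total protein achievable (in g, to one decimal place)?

1049.2 g

Protein per mg sodium: oats 0.8333, spinach 0.02941, hummus 0.01618.
With no serving limits, spend the whole sodium allowance on oats: 1259 mg / 6 mg × 5 g = 1049.2 g.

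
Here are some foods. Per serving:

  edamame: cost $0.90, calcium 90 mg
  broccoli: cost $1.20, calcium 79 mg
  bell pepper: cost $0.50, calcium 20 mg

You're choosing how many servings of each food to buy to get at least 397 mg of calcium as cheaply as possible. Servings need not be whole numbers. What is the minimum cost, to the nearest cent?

$3.97

Cost per mg of calcium: edamame $0.0100, broccoli $0.0152, bell pepper $0.0250.
With no serving limits, use only edamame: 397 mg / 90 mg = 4.411 servings × $0.90 = $3.97.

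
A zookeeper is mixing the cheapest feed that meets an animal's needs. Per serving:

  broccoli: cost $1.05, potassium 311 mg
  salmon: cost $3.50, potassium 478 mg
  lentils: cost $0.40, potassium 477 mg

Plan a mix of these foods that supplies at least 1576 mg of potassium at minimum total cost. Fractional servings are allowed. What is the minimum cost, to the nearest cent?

$1.32

Cost per mg of potassium: lentils $0.0008, broccoli $0.0034, salmon $0.0073.
With no serving limits, use only lentils: 1576 mg / 477 mg = 3.304 servings × $0.40 = $1.32.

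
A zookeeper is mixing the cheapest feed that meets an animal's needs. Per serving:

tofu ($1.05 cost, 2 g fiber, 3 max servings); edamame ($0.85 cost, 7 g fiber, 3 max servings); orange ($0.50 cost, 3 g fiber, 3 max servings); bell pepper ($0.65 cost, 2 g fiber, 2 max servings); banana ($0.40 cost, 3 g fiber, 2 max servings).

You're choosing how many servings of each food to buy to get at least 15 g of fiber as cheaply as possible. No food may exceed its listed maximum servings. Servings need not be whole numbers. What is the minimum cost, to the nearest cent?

$1.82

Cost per g of fiber: edamame $0.1214, banana $0.1333, orange $0.1667, bell pepper $0.3250, tofu $0.5250.
Take 2.143 servings of edamame: +15.0 g fiber for $1.82 (total $1.82, still need 0.0 g).
Greedy by cheapest-per-g is optimal for a single linear constraint, so the minimum cost is $1.82.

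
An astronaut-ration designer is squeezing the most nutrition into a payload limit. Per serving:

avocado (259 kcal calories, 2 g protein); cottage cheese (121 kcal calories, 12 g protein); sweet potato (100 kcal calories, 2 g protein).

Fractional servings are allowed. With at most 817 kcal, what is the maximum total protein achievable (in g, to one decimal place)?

Protein per kcal: cottage cheese 0.09917, sweet potato 0.02, avocado 0.007722.
With no serving limits, spend the whole calories allowance on cottage cheese: 817 kcal / 121 kcal × 12 g = 81.0 g.

81.0 g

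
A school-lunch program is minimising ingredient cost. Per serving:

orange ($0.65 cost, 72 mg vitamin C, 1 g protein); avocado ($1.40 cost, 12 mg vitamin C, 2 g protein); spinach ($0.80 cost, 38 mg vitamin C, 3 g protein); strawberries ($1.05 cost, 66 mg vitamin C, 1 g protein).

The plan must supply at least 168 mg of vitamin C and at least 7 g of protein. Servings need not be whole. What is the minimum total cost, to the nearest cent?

$2.38

Minimising a linear cost over {vitamin C ≥ 168, protein ≥ 7, servings ≥ 0} — the optimum is at a vertex, using one or two foods.
orange only: max(168/72, 7/1) = 7 servings → $4.55.
avocado only: max(168/12, 7/2) = 14 servings → $19.60.
spinach only: max(168/38, 7/3) = 4.421 servings → $3.54.
strawberries only: max(168/66, 7/1) = 7 servings → $7.35.
orange + avocado with both tight: 1.909 servings and 2.545 servings → $4.80.
orange + spinach with both tight: 1.337 servings and 1.888 servings → $2.38.
orange + strawberries: intersection lies outside the first quadrant.
avocado + spinach with both targets exact would need a negative amount; discard.
avocado + strawberries with both tight: 2.45 servings and 2.1 servings → $5.63.
spinach + strawberries with both tight: 1.837 servings and 1.488 servings → $3.03.
Cheapest feasible corner: $2.38.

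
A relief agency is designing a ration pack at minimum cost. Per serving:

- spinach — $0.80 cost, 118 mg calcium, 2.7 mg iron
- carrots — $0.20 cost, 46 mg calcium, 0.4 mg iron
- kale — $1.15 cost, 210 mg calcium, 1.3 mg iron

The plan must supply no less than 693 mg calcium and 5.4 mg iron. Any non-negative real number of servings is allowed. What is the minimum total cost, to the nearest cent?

$3.01

This is a tiny linear program; its minimum lies at a vertex of the feasible set. List the vertices and price them.
spinach only: max(693/118, 5.4/2.7) = 5.873 servings → $4.70.
carrots only: max(693/46, 5.4/0.4) = 15.07 servings → $3.01.
kale only: max(693/210, 5.4/1.3) = 4.154 servings → $4.78.
spinach + carrots with both targets exact would need a negative amount; discard.
spinach + kale with both tight: 0.5636 servings and 2.983 servings → $3.88.
carrots + kale with both tight: 9.632 servings and 1.19 servings → $3.30.
So the least-cost plan costs $3.01.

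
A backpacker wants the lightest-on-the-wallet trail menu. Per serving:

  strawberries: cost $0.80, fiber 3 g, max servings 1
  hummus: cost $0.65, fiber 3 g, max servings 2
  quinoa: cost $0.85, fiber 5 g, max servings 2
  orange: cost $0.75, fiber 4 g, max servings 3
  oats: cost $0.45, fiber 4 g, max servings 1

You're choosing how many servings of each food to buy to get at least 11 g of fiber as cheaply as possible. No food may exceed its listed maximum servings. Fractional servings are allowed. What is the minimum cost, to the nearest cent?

Cost per g of fiber: oats $0.1125, quinoa $0.1700, orange $0.1875, hummus $0.2167, strawberries $0.2667.
Take 1 serving of oats: +4.0 g fiber for $0.45 (total $0.45, still need 7.0 g).
Take 1.4 servings of quinoa: +7.0 g fiber for $1.19 (total $1.64, still need 0.0 g).
Greedy by cheapest-per-g is optimal for a single linear constraint, so the minimum cost is $1.64.

$1.64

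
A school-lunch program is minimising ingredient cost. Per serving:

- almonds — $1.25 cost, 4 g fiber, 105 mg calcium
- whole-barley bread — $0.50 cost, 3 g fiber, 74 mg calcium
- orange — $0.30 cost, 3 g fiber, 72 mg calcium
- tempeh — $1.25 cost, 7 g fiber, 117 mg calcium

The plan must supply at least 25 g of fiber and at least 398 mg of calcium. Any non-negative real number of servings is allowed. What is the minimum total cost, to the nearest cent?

$2.50

With two linear requirements the optimum uses one or two foods; enumerate the corners.
almonds only: max(25/4, 398/105) = 6.25 servings → $7.81.
whole-barley bread only: max(25/3, 398/74) = 8.333 servings → $4.17.
orange only: max(25/3, 398/72) = 8.333 servings → $2.50.
tempeh only: max(25/7, 398/117) = 3.571 servings → $4.46.
almonds + whole-barley bread with both targets exact would need a negative amount; discard.
almonds + orange: the both-tight solution has a negative serving — not a feasible corner.
almonds + tempeh: the both-tight solution has a negative serving — not a feasible corner.
whole-barley bread + orange: intersection lies outside the first quadrant.
whole-barley bread + tempeh with both targets exact would need a negative amount; discard.
orange + tempeh with both targets exact would need a negative amount; discard.
The minimum over all feasible corners is $2.50.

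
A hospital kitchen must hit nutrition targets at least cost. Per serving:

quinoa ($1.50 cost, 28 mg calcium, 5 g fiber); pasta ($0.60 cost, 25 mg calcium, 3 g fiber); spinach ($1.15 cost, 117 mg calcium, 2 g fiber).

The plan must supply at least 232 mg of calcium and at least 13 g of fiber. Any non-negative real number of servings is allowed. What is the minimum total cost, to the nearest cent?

This is a tiny linear program; its minimum lies at a vertex of the feasible set. List the vertices and price them.
quinoa only: max(232/28, 13/5) = 8.286 servings → $12.43.
pasta only: max(232/25, 13/3) = 9.28 servings → $5.57.
spinach only: max(232/117, 13/2) = 6.5 servings → $7.47.
quinoa + pasta with both targets exact would need a negative amount; discard.
quinoa + spinach with both tight: 1.998 servings and 1.505 servings → $4.73.
pasta + spinach with both tight: 3.512 servings and 1.233 servings → $3.52.
So the least-cost plan costs $3.52.

$3.52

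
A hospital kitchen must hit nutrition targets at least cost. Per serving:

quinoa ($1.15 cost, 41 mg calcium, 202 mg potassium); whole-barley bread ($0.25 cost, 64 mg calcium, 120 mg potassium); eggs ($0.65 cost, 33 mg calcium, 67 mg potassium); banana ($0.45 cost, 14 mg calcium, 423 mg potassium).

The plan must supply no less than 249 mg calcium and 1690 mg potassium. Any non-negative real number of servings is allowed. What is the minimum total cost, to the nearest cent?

$2.19

With two linear requirements the optimum uses one or two foods; enumerate the corners.
quinoa only: max(249/41, 1690/202) = 8.366 servings → $9.62.
whole-barley bread only: max(249/64, 1690/120) = 14.08 servings → $3.52.
eggs only: max(249/33, 1690/67) = 25.22 servings → $16.40.
banana only: max(249/14, 1690/423) = 17.79 servings → $8.00.
quinoa + whole-barley bread with both targets exact would need a negative amount; discard.
quinoa + eggs: the both-tight solution has a negative serving — not a feasible corner.
quinoa + banana with both tight: 5.626 servings and 1.308 servings → $7.06.
whole-barley bread + eggs: intersection lies outside the first quadrant.
whole-barley bread + banana with both tight: 3.216 servings and 3.083 servings → $2.19.
eggs + banana with both tight: 6.272 servings and 3.002 servings → $5.43.
The minimum over all feasible corners is $2.19.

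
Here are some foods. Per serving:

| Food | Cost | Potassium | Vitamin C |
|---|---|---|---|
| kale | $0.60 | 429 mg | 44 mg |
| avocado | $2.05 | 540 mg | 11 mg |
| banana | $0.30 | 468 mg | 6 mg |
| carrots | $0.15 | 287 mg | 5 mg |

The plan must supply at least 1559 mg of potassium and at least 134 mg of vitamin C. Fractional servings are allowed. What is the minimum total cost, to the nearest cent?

$1.91

This is a tiny linear program; its minimum lies at a vertex of the feasible set. List the vertices and price them.
kale only: max(1559/429, 134/44) = 3.634 servings → $2.18.
avocado only: max(1559/540, 134/11) = 12.18 servings → $24.97.
banana only: max(1559/468, 134/6) = 22.33 servings → $6.70.
carrots only: max(1559/287, 134/5) = 26.8 servings → $4.02.
kale + avocado with both tight: 2.9 servings and 0.5835 servings → $2.94.
kale + banana with both tight: 2.961 servings and 0.6166 servings → $1.96.
kale + carrots with both tight: 2.925 servings and 1.06 servings → $1.91.
avocado + banana with both targets exact would need a negative amount; discard.
avocado + carrots: the both-tight solution has a negative serving — not a feasible corner.
banana + carrots: intersection lies outside the first quadrant.
So the least-cost plan costs $1.91.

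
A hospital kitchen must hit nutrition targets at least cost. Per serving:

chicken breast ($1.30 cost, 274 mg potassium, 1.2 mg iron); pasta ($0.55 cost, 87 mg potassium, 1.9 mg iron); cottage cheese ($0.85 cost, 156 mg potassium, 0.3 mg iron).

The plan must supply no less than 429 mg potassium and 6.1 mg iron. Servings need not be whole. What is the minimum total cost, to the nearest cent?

$2.42

This is a tiny linear program; its minimum lies at a vertex of the feasible set. List the vertices and price them.
chicken breast only: max(429/274, 6.1/1.2) = 5.083 servings → $6.61.
pasta only: max(429/87, 6.1/1.9) = 4.931 servings → $2.71.
cottage cheese only: max(429/156, 6.1/0.3) = 20.33 servings → $17.28.
chicken breast + pasta with both tight: 0.6833 servings and 2.779 servings → $2.42.
chicken breast + cottage cheese: intersection lies outside the first quadrant.
pasta + cottage cheese with both tight: 3.044 servings and 1.052 servings → $2.57.
The minimum over all feasible corners is $2.42.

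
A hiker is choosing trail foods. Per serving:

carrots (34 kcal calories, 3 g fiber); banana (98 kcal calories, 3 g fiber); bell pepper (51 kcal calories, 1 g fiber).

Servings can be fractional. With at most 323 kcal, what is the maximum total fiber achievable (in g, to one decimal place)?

Fiber per kcal: carrots 0.08824, banana 0.03061, bell pepper 0.01961.
With no serving limits, spend the whole calories allowance on carrots: 323 kcal / 34 kcal × 3 g = 28.5 g.

28.5 g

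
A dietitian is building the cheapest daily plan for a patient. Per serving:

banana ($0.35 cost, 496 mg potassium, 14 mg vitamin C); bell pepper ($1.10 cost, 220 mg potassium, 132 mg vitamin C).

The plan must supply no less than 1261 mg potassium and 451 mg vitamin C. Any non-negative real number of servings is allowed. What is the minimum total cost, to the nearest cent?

$4.01

Minimising a linear cost over {potassium ≥ 1261, vitamin C ≥ 451, servings ≥ 0} — the optimum is at a vertex, using one or two foods.
banana only: max(1261/496, 451/14) = 32.21 servings → $11.28.
bell pepper only: max(1261/220, 451/132) = 5.732 servings → $6.30.
banana + bell pepper with both tight: 1.078 servings and 3.302 servings → $4.01.
The minimum over all feasible corners is $4.01.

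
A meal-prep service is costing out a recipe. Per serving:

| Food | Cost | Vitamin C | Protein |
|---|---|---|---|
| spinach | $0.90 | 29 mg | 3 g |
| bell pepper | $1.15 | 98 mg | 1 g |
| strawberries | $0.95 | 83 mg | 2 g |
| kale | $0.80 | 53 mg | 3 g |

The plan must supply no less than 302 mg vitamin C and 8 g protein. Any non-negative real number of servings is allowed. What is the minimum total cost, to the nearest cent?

$3.54

Minimising a linear cost over {vitamin C ≥ 302, protein ≥ 8, servings ≥ 0} — the optimum is at a vertex, using one or two foods.
spinach only: max(302/29, 8/3) = 10.41 servings → $9.37.
bell pepper only: max(302/98, 8/1) = 8 servings → $9.20.
strawberries only: max(302/83, 8/2) = 4 servings → $3.80.
kale only: max(302/53, 8/3) = 5.698 servings → $4.56.
spinach + bell pepper with both tight: 1.819 servings and 2.543 servings → $4.56.
spinach + strawberries with both tight: 0.3141 servings and 3.529 servings → $3.64.
spinach + kale: the both-tight solution has a negative serving — not a feasible corner.
bell pepper + strawberries: intersection lies outside the first quadrant.
bell pepper + kale with both tight: 2 servings and 2 servings → $3.90.
strawberries + kale with both tight: 3.371 servings and 0.4196 servings → $3.54.
The minimum over all feasible corners is $3.54.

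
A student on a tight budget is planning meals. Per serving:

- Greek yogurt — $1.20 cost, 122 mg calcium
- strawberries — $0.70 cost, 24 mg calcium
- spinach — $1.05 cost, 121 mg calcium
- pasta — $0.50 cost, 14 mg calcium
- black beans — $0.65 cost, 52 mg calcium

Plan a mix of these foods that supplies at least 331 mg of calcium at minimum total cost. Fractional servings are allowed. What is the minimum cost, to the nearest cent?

Cost per mg of calcium: spinach $0.0087, Greek yogurt $0.0098, black beans $0.0125, strawberries $0.0292, pasta $0.0357.
With no serving limits, use only spinach: 331 mg / 121 mg = 2.736 servings × $1.05 = $2.87.

$2.87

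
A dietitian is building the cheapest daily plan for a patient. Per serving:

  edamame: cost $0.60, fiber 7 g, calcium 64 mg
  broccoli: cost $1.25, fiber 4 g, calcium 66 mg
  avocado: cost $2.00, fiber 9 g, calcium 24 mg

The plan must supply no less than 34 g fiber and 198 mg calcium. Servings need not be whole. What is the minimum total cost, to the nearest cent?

The cheapest plan sits at a corner of the feasible region — with two constraints it uses at most two foods.
edamame only: max(34/7, 198/64) = 4.857 servings → $2.91.
broccoli only: max(34/4, 198/66) = 8.5 servings → $10.62.
avocado only: max(34/9, 198/24) = 8.25 servings → $16.50.
edamame + broccoli: intersection lies outside the first quadrant.
edamame + avocado with both tight: 2.368 servings and 1.936 servings → $5.29.
broccoli + avocado with both tight: 1.94 servings and 2.916 servings → $8.26.
Cheapest feasible corner: $2.91.

$2.91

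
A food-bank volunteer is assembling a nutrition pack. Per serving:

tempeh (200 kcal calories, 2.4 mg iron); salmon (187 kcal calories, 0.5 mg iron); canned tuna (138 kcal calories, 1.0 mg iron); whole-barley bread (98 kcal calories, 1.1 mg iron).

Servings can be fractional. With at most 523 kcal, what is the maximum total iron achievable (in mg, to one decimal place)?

Iron per kcal: tempeh 0.012, whole-barley bread 0.01122, canned tuna 0.007246, salmon 0.002674.
With no serving limits, spend the whole calories allowance on tempeh: 523 kcal / 200 kcal × 2.4 mg = 6.3 mg.

6.3 mg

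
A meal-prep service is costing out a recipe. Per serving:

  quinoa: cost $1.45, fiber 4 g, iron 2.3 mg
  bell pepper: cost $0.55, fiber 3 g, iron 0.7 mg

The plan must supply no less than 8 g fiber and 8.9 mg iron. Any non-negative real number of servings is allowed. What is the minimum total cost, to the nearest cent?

$5.61

Compare the cost at each extreme point of the feasible region.
quinoa only: max(8/4, 8.9/2.3) = 3.87 servings → $5.61.
bell pepper only: max(8/3, 8.9/0.7) = 12.71 servings → $6.99.
quinoa + bell pepper: intersection lies outside the first quadrant.
Cheapest feasible corner: $5.61.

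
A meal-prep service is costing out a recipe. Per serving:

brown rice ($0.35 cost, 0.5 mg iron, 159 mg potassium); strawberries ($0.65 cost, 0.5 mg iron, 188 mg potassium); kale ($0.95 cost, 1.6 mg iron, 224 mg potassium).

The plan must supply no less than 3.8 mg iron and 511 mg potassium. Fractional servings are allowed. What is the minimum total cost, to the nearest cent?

$2.26

This is a tiny linear program; its minimum lies at a vertex of the feasible set. List the vertices and price them.
brown rice only: max(3.8/0.5, 511/159) = 7.6 servings → $2.66.
strawberries only: max(3.8/0.5, 511/188) = 7.6 servings → $4.94.
kale only: max(3.8/1.6, 511/224) = 2.375 servings → $2.26.
brown rice + strawberries: the both-tight solution has a negative serving — not a feasible corner.
brown rice + kale with both targets exact would need a negative amount; discard.
strawberries + kale: intersection lies outside the first quadrant.
So the least-cost plan costs $2.26.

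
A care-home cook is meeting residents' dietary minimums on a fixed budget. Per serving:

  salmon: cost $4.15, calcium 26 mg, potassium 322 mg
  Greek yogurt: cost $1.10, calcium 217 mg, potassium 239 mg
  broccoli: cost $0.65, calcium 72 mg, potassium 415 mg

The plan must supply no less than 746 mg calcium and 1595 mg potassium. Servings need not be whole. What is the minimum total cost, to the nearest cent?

For a min-cost LP with two ≥-constraints, a basic feasible solution has at most two positive variables.
salmon only: max(746/26, 1595/322) = 28.69 servings → $119.07.
Greek yogurt only: max(746/217, 1595/239) = 6.674 servings → $7.34.
broccoli only: max(746/72, 1595/415) = 10.36 servings → $6.73.
salmon + Greek yogurt with both tight: 2.636 servings and 3.122 servings → $14.37.
salmon + broccoli: intersection lies outside the first quadrant.
Greek yogurt + broccoli with both tight: 2.673 servings and 2.304 servings → $4.44.
The minimum over all feasible corners is $4.44.

$4.44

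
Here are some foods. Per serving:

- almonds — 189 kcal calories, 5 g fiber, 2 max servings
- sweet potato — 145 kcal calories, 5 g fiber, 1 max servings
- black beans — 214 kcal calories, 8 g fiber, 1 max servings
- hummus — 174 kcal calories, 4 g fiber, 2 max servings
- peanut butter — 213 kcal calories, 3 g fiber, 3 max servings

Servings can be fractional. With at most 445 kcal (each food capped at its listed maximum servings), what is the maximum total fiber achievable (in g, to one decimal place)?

Fiber per kcal: black beans 0.03738, sweet potato 0.03448, almonds 0.02646, hummus 0.02299, peanut butter 0.01408.
Take 1 serving of black beans: uses 214 kcal, +8.0 g fiber (running total 8.0 g).
Take 1 serving of sweet potato: uses 145 kcal, +5.0 g fiber (running total 13.0 g).
Take 0.455 servings of almonds: uses 86 kcal, +2.3 g fiber (running total 15.3 g).
Filling greedily by fiber-per-kcal is optimal for one linear limit, giving 15.3 g.

15.3 g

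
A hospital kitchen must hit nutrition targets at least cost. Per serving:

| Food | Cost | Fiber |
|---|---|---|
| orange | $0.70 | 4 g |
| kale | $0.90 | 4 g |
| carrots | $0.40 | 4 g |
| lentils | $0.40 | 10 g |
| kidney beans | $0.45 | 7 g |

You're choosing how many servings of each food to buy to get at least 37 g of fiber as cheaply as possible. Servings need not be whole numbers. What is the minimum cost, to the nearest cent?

Cost per g of fiber: lentils $0.0400, kidney beans $0.0643, carrots $0.1000, orange $0.1750, kale $0.2250.
With no serving limits, use only lentils: 37 g / 10 g = 3.7 servings × $0.40 = $1.48.

$1.48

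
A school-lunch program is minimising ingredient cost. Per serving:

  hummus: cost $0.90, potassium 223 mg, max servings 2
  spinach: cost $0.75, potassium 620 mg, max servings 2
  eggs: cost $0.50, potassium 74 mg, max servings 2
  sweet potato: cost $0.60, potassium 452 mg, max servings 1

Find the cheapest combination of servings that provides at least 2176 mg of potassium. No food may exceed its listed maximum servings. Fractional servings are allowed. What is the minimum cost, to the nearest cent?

Cost per mg of potassium: spinach $0.0012, sweet potato $0.0013, hummus $0.0040, eggs $0.0068.
Take 2 servings of spinach: +1240.0 mg potassium for $1.50 (total $1.50, still need 936.0 mg).
Take 1 serving of sweet potato: +452.0 mg potassium for $0.60 (total $2.10, still need 484.0 mg).
Take 2 servings of hummus: +446.0 mg potassium for $1.80 (total $3.90, still need 38.0 mg).
Take 0.5135 servings of eggs: +38.0 mg potassium for $0.26 (total $4.16, still need 0.0 mg).
Greedy by cheapest-per-mg is optimal for a single linear constraint, so the minimum cost is $4.16.

$4.16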